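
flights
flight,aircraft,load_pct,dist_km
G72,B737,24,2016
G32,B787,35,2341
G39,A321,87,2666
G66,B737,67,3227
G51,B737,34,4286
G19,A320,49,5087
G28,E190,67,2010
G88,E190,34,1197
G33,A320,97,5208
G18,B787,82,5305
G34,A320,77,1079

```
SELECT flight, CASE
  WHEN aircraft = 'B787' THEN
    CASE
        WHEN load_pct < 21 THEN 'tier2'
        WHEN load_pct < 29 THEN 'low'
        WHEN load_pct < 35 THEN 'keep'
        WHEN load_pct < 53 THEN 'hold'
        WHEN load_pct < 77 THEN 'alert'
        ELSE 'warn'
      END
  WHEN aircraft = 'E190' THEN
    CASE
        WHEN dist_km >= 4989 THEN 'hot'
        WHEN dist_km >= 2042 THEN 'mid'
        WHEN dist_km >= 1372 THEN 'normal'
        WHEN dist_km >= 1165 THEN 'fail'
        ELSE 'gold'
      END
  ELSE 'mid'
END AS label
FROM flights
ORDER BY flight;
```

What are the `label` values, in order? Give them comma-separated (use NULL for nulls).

warn, mid, normal, hold, mid, mid, mid, mid, mid, mid, fail

flight=G18: aircraft='B787' → inner[ELSE] → warn
flight=G19: aircraft='A320' → outer ELSE → mid
flight=G28: aircraft='E190' → inner[dist_km >= 1372] → normal
flight=G32: aircraft='B787' → inner[load_pct < 53] → hold
flight=G33: aircraft='A320' → outer ELSE → mid
flight=G34: aircraft='A320' → outer ELSE → mid
flight=G39: aircraft='A321' → outer ELSE → mid
flight=G51: aircraft='B737' → outer ELSE → mid
flight=G66: aircraft='B737' → outer ELSE → mid
flight=G72: aircraft='B737' → outer ELSE → mid
flight=G88: aircraft='E190' → inner[dist_km >= 1165] → fail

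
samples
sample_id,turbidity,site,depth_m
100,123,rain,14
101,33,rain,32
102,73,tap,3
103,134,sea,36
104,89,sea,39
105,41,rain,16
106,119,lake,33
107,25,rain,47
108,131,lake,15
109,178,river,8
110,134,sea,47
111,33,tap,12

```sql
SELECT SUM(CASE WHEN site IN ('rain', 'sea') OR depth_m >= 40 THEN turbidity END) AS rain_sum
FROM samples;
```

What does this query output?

579

sample_id=100: ✓ → 123
sample_id=101: ✓ → 33
sample_id=102: ✗
sample_id=103: ✓ → 134
sample_id=104: ✓ → 89
sample_id=105: ✓ → 41
sample_id=106: ✗
sample_id=107: ✓ → 25
sample_id=108: ✗
sample_id=109: ✗
sample_id=110: ✓ → 134
sample_id=111: ✗
rain_sum = 123 + 33 + 134 + 89 + 41 + 25 + 134 = 579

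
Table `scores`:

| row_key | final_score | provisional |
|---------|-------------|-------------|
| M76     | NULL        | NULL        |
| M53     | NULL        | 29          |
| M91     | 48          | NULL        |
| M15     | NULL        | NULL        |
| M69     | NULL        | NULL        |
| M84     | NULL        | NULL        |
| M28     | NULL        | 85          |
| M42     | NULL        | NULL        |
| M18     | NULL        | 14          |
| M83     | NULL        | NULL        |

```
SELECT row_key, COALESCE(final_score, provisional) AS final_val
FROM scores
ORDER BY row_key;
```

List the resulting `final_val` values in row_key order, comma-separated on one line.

row_key=M15: final_score=NULL, provisional=NULL (all NULL) → NULL
row_key=M18: final_score=NULL, provisional=14 → 14
row_key=M28: final_score=NULL, provisional=85 → 85
row_key=M42: final_score=NULL, provisional=NULL (all NULL) → NULL
row_key=M53: final_score=NULL, provisional=29 → 29
row_key=M69: final_score=NULL, provisional=NULL (all NULL) → NULL
row_key=M76: final_score=NULL, provisional=NULL (all NULL) → NULL
row_key=M83: final_score=NULL, provisional=NULL (all NULL) → NULL
row_key=M84: final_score=NULL, provisional=NULL (all NULL) → NULL
row_key=M91: final_score=48 → 48

NULL, 14, 85, NULL, 29, NULL, NULL, NULL, NULL, 48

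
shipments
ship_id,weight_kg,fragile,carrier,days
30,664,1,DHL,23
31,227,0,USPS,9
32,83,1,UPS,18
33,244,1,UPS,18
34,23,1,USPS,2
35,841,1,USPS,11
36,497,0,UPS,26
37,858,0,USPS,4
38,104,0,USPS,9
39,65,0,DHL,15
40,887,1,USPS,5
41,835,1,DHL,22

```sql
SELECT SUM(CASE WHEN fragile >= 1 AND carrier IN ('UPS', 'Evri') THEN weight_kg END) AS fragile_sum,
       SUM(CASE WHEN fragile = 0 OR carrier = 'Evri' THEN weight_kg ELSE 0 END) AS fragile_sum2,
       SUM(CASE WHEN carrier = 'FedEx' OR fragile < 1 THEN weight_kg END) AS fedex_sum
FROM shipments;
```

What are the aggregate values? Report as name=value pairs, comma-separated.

fragile_sum=327, fragile_sum2=1751, fedex_sum=1751

[fragile_sum: fragile >= 1 AND carrier IN ('UPS', 'Evri')]
ship_id=30: ✗
ship_id=31: ✗
ship_id=32: ✓ → 83
ship_id=33: ✓ → 244
ship_id=34: ✗
ship_id=35: ✗
ship_id=36: ✗
ship_id=37: ✗
ship_id=38: ✗
ship_id=39: ✗
ship_id=40: ✗
ship_id=41: ✗
fragile_sum = 83 + 244 = 327
—
[fragile_sum2: fragile = 0 OR carrier = 'Evri']
ship_id=30: ✗
ship_id=31: ✓ → 227
ship_id=32: ✗
ship_id=33: ✗
ship_id=34: ✗
ship_id=35: ✗
ship_id=36: ✓ → 497
ship_id=37: ✓ → 858
ship_id=38: ✓ → 104
ship_id=39: ✓ → 65
ship_id=40: ✗
ship_id=41: ✗
fragile_sum2 = 227 + 497 + 858 + 104 + 65 = 1751
—
[fedex_sum: carrier = 'FedEx' OR fragile < 1]
ship_id=30: ✗
ship_id=31: ✓ → 227
ship_id=32: ✗
ship_id=33: ✗
ship_id=34: ✗
ship_id=35: ✗
ship_id=36: ✓ → 497
ship_id=37: ✓ → 858
ship_id=38: ✓ → 104
ship_id=39: ✓ → 65
ship_id=40: ✗
ship_id=41: ✗
fedex_sum = 227 + 497 + 858 + 104 + 65 = 1751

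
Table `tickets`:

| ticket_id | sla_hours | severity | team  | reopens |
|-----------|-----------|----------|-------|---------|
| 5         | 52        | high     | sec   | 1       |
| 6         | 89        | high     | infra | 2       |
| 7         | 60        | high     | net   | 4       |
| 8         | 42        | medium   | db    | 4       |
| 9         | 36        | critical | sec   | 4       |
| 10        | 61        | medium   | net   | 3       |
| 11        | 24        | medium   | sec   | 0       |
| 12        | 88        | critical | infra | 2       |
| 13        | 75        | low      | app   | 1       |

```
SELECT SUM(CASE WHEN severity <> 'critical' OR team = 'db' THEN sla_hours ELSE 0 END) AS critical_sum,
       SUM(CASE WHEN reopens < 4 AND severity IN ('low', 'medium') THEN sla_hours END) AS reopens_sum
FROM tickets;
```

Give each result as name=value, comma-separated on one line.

[critical_sum: severity <> 'critical' OR team = 'db']
ticket_id=5: ✓ → 52
ticket_id=6: ✓ → 89
ticket_id=7: ✓ → 60
ticket_id=8: ✓ → 42
ticket_id=9: ✗
ticket_id=10: ✓ → 61
ticket_id=11: ✓ → 24
ticket_id=12: ✗
ticket_id=13: ✓ → 75
critical_sum = 52 + 89 + 60 + 42 + 61 + 24 + 75 = 403
—
[reopens_sum: reopens < 4 AND severity IN ('low', 'medium')]
ticket_id=5: ✗
ticket_id=6: ✗
ticket_id=7: ✗
ticket_id=8: ✗
ticket_id=9: ✗
ticket_id=10: ✓ → 61
ticket_id=11: ✓ → 24
ticket_id=12: ✗
ticket_id=13: ✓ → 75
reopens_sum = 61 + 24 + 75 = 160

critical_sum=403, reopens_sum=160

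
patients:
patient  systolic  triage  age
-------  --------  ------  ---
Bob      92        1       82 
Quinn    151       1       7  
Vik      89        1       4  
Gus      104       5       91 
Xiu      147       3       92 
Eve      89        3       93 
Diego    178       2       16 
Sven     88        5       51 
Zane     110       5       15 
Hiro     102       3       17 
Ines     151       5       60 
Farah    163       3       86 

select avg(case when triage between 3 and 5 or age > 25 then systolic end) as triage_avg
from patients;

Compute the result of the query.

patient=Bob: ✓ → 92
patient=Quinn: ✗
patient=Vik: ✗
patient=Gus: ✓ → 104
patient=Xiu: ✓ → 147
patient=Eve: ✓ → 89
patient=Diego: ✗
patient=Sven: ✓ → 88
patient=Zane: ✓ → 110
patient=Hiro: ✓ → 102
patient=Ines: ✓ → 151
patient=Farah: ✓ → 163
triage_avg = (92 + 104 + 147 + 89 + 88 + 110 + 102 + 151 + 163) / 9 = 116.2222222222

116.2222222222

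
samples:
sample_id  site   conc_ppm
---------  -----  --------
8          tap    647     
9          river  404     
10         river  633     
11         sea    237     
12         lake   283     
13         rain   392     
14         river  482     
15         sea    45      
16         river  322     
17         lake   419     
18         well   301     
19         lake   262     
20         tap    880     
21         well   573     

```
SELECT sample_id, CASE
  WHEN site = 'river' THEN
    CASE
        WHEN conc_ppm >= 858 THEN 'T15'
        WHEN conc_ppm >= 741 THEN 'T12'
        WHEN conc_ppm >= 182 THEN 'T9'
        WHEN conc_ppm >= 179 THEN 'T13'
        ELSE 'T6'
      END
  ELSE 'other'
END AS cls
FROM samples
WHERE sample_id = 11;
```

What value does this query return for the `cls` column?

other

sample_id = 11: site=sea, conc_ppm=237.
site='sea' → outer ELSE → other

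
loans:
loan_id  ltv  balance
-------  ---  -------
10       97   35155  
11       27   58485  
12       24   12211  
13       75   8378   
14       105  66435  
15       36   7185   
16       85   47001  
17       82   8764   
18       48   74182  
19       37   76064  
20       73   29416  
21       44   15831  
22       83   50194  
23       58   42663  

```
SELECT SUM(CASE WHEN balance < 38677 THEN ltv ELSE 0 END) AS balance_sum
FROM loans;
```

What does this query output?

431

loan_id=10: ✓ → 97
loan_id=11: ✗
loan_id=12: ✓ → 24
loan_id=13: ✓ → 75
loan_id=14: ✗
loan_id=15: ✓ → 36
loan_id=16: ✗
loan_id=17: ✓ → 82
loan_id=18: ✗
loan_id=19: ✗
loan_id=20: ✓ → 73
loan_id=21: ✓ → 44
loan_id=22: ✗
loan_id=23: ✗
balance_sum = 97 + 24 + 75 + 36 + 82 + 73 + 44 = 431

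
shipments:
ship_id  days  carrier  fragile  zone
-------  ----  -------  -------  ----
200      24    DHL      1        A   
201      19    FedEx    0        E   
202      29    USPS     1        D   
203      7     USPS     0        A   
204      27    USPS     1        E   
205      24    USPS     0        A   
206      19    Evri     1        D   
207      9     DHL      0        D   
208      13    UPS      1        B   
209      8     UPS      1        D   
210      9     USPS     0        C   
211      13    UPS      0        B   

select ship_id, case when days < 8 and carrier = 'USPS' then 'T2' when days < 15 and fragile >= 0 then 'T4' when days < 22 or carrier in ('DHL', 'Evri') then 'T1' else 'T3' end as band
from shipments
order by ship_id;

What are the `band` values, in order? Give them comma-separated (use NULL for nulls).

ship_id=200: days < 22 or carrier in ('DHL', 'Evri') → T1
ship_id=201: days < 22 or carrier in ('DHL', 'Evri') → T1
ship_id=202: ELSE → T3
ship_id=203: days < 8 and carrier = 'USPS' → T2
ship_id=204: ELSE → T3
ship_id=205: ELSE → T3
ship_id=206: days < 22 or carrier in ('DHL', 'Evri') → T1
ship_id=207: days < 15 and fragile >= 0 → T4
ship_id=208: days < 15 and fragile >= 0 → T4
ship_id=209: days < 15 and fragile >= 0 → T4
ship_id=210: days < 15 and fragile >= 0 → T4
ship_id=211: days < 15 and fragile >= 0 → T4

T1, T1, T3, T2, T3, T3, T1, T4, T4, T4, T4, T4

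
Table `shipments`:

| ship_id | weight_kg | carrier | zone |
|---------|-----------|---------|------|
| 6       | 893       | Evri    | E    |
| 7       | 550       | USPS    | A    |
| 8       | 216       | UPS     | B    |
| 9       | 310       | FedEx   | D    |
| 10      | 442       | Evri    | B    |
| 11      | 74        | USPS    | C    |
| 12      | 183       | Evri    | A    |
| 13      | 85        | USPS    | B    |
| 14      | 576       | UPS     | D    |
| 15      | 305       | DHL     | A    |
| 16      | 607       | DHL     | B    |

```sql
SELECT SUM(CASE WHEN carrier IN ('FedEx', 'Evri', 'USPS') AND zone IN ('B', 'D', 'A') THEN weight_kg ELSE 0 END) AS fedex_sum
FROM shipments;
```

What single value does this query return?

1570

ship_id=6: ✗
ship_id=7: ✓ → 550
ship_id=8: ✗
ship_id=9: ✓ → 310
ship_id=10: ✓ → 442
ship_id=11: ✗
ship_id=12: ✓ → 183
ship_id=13: ✓ → 85
ship_id=14: ✗
ship_id=15: ✗
ship_id=16: ✗
fedex_sum = 550 + 310 + 442 + 183 + 85 = 1570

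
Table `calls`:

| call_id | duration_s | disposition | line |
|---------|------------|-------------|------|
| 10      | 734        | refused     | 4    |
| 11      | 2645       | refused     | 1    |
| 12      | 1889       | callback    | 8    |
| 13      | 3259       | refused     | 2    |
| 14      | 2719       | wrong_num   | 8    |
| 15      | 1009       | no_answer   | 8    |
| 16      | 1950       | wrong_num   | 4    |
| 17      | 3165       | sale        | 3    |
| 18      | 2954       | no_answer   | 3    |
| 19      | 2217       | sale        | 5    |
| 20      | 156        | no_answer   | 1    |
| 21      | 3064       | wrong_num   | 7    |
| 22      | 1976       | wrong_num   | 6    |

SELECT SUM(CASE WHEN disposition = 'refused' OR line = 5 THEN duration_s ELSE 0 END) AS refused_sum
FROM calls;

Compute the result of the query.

8855

call_id=10: ✓ → 734
call_id=11: ✓ → 2645
call_id=12: ✗
call_id=13: ✓ → 3259
call_id=14: ✗
call_id=15: ✗
call_id=16: ✗
call_id=17: ✗
call_id=18: ✗
call_id=19: ✓ → 2217
call_id=20: ✗
call_id=21: ✗
call_id=22: ✗
refused_sum = 734 + 2645 + 3259 + 2217 = 8855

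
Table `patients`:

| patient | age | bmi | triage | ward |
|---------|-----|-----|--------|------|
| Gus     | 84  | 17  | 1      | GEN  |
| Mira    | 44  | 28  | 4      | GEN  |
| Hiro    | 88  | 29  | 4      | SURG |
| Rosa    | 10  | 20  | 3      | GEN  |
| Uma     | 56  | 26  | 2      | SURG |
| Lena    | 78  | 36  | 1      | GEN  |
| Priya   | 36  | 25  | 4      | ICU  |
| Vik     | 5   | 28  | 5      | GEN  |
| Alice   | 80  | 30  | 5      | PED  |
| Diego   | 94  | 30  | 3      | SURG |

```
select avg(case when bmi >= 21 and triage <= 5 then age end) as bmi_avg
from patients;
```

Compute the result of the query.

patient=Gus: ✗
patient=Mira: ✓ → 44
patient=Hiro: ✓ → 88
patient=Rosa: ✗
patient=Uma: ✓ → 56
patient=Lena: ✓ → 78
patient=Priya: ✓ → 36
patient=Vik: ✓ → 5
patient=Alice: ✓ → 80
patient=Diego: ✓ → 94
bmi_avg = (44 + 88 + 56 + 78 + 36 + 5 + 80 + 94) / 8 = 60.125

60.125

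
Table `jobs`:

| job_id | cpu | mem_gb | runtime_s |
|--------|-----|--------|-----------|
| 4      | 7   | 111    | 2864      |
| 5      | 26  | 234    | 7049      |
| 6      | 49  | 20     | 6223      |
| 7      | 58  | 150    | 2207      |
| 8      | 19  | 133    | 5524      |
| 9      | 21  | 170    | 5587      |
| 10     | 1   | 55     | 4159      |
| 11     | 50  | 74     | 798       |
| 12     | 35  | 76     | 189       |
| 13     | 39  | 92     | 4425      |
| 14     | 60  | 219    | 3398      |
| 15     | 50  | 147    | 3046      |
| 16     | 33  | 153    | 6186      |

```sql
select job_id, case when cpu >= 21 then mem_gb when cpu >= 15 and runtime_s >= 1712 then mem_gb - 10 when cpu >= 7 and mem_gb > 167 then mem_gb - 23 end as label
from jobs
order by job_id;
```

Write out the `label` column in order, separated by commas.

NULL, 234, 20, 150, 123, 170, NULL, 74, 76, 92, 219, 147, 153

job_id=4: (no match → NULL) → NULL
job_id=5: cpu >= 21 → 234
job_id=6: cpu >= 21 → 20
job_id=7: cpu >= 21 → 150
job_id=8: cpu >= 15 and runtime_s >= 1712 → 123
job_id=9: cpu >= 21 → 170
job_id=10: (no match → NULL) → NULL
job_id=11: cpu >= 21 → 74
job_id=12: cpu >= 21 → 76
job_id=13: cpu >= 21 → 92
job_id=14: cpu >= 21 → 219
job_id=15: cpu >= 21 → 147
job_id=16: cpu >= 21 → 153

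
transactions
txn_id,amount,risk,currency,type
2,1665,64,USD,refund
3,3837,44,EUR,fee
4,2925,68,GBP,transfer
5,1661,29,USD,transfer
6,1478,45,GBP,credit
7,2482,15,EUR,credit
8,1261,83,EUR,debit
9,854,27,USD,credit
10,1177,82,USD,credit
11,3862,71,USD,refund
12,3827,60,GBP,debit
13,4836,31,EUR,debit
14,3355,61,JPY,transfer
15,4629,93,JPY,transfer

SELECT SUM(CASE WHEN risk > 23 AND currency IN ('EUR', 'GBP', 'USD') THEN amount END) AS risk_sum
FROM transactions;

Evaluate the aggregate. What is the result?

27383

txn_id=2: ✓ → 1665
txn_id=3: ✓ → 3837
txn_id=4: ✓ → 2925
txn_id=5: ✓ → 1661
txn_id=6: ✓ → 1478
txn_id=7: ✗
txn_id=8: ✓ → 1261
txn_id=9: ✓ → 854
txn_id=10: ✓ → 1177
txn_id=11: ✓ → 3862
txn_id=12: ✓ → 3827
txn_id=13: ✓ → 4836
txn_id=14: ✗
txn_id=15: ✗
risk_sum = 1665 + 3837 + 2925 + 1661 + 1478 + 1261 + 854 + 1177 + 3862 + 3827 + 4836 = 27383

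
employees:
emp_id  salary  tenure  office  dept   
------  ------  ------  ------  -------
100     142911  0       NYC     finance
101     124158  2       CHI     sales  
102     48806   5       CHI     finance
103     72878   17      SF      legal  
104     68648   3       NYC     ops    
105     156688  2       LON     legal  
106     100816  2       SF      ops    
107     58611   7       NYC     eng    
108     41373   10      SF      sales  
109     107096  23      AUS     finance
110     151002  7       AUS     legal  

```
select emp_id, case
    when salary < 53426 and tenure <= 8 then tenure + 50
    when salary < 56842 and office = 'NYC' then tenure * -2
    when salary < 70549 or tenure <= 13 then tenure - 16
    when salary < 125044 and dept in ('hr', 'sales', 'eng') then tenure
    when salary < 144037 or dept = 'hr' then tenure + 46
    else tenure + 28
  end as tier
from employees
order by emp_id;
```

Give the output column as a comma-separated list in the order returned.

emp_id=100: salary < 70549 or tenure <= 13 → -16
emp_id=101: salary < 70549 or tenure <= 13 → -14
emp_id=102: salary < 53426 and tenure <= 8 → 55
emp_id=103: salary < 144037 or dept = 'hr' → 63
emp_id=104: salary < 70549 or tenure <= 13 → -13
emp_id=105: salary < 70549 or tenure <= 13 → -14
emp_id=106: salary < 70549 or tenure <= 13 → -14
emp_id=107: salary < 70549 or tenure <= 13 → -9
emp_id=108: salary < 70549 or tenure <= 13 → -6
emp_id=109: salary < 144037 or dept = 'hr' → 69
emp_id=110: salary < 70549 or tenure <= 13 → -9

-16, -14, 55, 63, -13, -14, -14, -9, -6, 69, -9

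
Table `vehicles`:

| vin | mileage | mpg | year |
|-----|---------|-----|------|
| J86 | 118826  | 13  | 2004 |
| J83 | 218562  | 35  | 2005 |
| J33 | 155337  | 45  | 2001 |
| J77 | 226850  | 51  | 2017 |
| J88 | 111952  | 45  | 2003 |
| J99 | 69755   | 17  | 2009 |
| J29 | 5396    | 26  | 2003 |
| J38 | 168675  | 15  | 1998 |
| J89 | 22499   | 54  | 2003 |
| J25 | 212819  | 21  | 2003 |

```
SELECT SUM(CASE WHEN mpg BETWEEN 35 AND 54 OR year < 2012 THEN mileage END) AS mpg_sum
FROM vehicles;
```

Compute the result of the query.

vin=J86: ✓ → 118826
vin=J83: ✓ → 218562
vin=J33: ✓ → 155337
vin=J77: ✓ → 226850
vin=J88: ✓ → 111952
vin=J99: ✓ → 69755
vin=J29: ✓ → 5396
vin=J38: ✓ → 168675
vin=J89: ✓ → 22499
vin=J25: ✓ → 212819
mpg_sum = 118826 + 218562 + 155337 + 226850 + 111952 + 69755 + 5396 + 168675 + 22499 + 212819 = 1310671

1310671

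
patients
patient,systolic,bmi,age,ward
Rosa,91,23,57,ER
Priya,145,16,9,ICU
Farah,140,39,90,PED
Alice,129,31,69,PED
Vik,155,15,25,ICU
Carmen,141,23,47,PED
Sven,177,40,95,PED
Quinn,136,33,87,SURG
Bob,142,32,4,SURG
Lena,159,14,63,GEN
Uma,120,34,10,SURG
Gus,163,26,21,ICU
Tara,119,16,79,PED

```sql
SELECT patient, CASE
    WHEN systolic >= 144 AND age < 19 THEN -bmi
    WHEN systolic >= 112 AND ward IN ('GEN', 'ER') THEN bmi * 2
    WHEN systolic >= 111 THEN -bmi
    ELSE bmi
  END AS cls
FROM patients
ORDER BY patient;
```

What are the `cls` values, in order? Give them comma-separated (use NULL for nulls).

-31, -32, -23, -39, -26, 28, -16, -33, 23, -40, -16, -34, -15

patient=Alice: systolic >= 111 → -31
patient=Bob: systolic >= 111 → -32
patient=Carmen: systolic >= 111 → -23
patient=Farah: systolic >= 111 → -39
patient=Gus: systolic >= 111 → -26
patient=Lena: systolic >= 112 AND ward IN ('GEN', 'ER') → 28
patient=Priya: systolic >= 144 AND age < 19 → -16
patient=Quinn: systolic >= 111 → -33
patient=Rosa: ELSE → 23
patient=Sven: systolic >= 111 → -40
patient=Tara: systolic >= 111 → -16
patient=Uma: systolic >= 111 → -34
patient=Vik: systolic >= 111 → -15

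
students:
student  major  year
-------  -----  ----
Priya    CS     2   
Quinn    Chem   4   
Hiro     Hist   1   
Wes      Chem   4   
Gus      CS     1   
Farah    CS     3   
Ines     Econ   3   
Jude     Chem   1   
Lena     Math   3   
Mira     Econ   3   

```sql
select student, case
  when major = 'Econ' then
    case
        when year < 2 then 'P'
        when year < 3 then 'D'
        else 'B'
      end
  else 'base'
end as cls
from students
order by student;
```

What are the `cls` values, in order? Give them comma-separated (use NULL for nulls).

student=Farah: major='CS' → outer ELSE → base
student=Gus: major='CS' → outer ELSE → base
student=Hiro: major='Hist' → outer ELSE → base
student=Ines: major='Econ' → inner[ELSE] → B
student=Jude: major='Chem' → outer ELSE → base
student=Lena: major='Math' → outer ELSE → base
student=Mira: major='Econ' → inner[ELSE] → B
student=Priya: major='CS' → outer ELSE → base
student=Quinn: major='Chem' → outer ELSE → base
student=Wes: major='Chem' → outer ELSE → base

base, base, base, B, base, base, B, base, base, base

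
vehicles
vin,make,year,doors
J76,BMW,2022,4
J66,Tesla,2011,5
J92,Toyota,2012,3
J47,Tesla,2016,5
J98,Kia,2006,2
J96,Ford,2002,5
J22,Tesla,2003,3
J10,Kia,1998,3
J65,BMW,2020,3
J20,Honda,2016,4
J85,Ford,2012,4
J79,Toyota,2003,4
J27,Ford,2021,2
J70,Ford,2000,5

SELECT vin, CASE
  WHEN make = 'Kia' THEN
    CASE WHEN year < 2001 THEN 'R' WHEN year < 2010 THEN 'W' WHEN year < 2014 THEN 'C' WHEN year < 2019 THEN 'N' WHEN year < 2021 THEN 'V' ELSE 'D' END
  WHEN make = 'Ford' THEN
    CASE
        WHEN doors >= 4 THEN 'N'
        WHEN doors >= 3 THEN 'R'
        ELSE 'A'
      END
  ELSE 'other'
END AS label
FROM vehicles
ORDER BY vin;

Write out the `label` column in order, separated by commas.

vin=J10: make='Kia' → inner[year < 2001] → R
vin=J20: make='Honda' → outer ELSE → other
vin=J22: make='Tesla' → outer ELSE → other
vin=J27: make='Ford' → inner[ELSE] → A
vin=J47: make='Tesla' → outer ELSE → other
vin=J65: make='BMW' → outer ELSE → other
vin=J66: make='Tesla' → outer ELSE → other
vin=J70: make='Ford' → inner[doors >= 4] → N
vin=J76: make='BMW' → outer ELSE → other
vin=J79: make='Toyota' → outer ELSE → other
vin=J85: make='Ford' → inner[doors >= 4] → N
vin=J92: make='Toyota' → outer ELSE → other
vin=J96: make='Ford' → inner[doors >= 4] → N
vin=J98: make='Kia' → inner[year < 2010] → W

R, other, other, A, other, other, other, N, other, other, N, other, N, W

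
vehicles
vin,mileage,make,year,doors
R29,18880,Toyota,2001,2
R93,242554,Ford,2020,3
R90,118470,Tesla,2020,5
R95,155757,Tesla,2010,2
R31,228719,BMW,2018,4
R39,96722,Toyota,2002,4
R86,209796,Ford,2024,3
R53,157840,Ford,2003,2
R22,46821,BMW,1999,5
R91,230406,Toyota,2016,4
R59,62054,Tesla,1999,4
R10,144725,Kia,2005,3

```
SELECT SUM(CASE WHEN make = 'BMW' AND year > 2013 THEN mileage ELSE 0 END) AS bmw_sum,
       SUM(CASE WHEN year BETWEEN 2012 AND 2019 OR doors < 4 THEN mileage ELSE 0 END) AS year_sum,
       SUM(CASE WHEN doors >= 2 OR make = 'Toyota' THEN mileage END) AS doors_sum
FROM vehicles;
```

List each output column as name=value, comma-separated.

bmw_sum=228719, year_sum=1388677, doors_sum=1712744

[bmw_sum: make = 'BMW' AND year > 2013]
vin=R29: ✗
vin=R93: ✗
vin=R90: ✗
vin=R95: ✗
vin=R31: ✓ → 228719
vin=R39: ✗
vin=R86: ✗
vin=R53: ✗
vin=R22: ✗
vin=R91: ✗
vin=R59: ✗
vin=R10: ✗
bmw_sum = 228719
—
[year_sum: year BETWEEN 2012 AND 2019 OR doors < 4]
vin=R29: ✓ → 18880
vin=R93: ✓ → 242554
vin=R90: ✗
vin=R95: ✓ → 155757
vin=R31: ✓ → 228719
vin=R39: ✗
vin=R86: ✓ → 209796
vin=R53: ✓ → 157840
vin=R22: ✗
vin=R91: ✓ → 230406
vin=R59: ✗
vin=R10: ✓ → 144725
year_sum = 18880 + 242554 + 155757 + 228719 + 209796 + 157840 + 230406 + 144725 = 1388677
—
[doors_sum: doors >= 2 OR make = 'Toyota']
vin=R29: ✓ → 18880
vin=R93: ✓ → 242554
vin=R90: ✓ → 118470
vin=R95: ✓ → 155757
vin=R31: ✓ → 228719
vin=R39: ✓ → 96722
vin=R86: ✓ → 209796
vin=R53: ✓ → 157840
vin=R22: ✓ → 46821
vin=R91: ✓ → 230406
vin=R59: ✓ → 62054
vin=R10: ✓ → 144725
doors_sum = 18880 + 242554 + 118470 + 155757 + 228719 + 96722 + 209796 + 157840 + 46821 + 230406 + 62054 + 144725 = 1712744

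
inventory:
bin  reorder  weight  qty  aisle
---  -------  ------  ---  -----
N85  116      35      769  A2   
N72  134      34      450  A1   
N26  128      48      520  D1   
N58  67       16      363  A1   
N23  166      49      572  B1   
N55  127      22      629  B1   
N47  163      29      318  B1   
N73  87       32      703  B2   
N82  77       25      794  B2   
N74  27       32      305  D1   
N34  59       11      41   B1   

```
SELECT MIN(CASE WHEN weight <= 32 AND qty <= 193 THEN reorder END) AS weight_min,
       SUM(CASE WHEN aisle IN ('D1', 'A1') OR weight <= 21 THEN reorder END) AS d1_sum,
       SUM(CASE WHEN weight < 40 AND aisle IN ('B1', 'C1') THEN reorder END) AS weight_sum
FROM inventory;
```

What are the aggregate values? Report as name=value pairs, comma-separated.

[weight_min: weight <= 32 AND qty <= 193]
bin=N85: ✗
bin=N72: ✗
bin=N26: ✗
bin=N58: ✗
bin=N23: ✗
bin=N55: ✗
bin=N47: ✗
bin=N73: ✗
bin=N82: ✗
bin=N74: ✗
bin=N34: ✓ → 59
weight_min = MIN(59) = 59
—
[d1_sum: aisle IN ('D1', 'A1') OR weight <= 21]
bin=N85: ✗
bin=N72: ✓ → 134
bin=N26: ✓ → 128
bin=N58: ✓ → 67
bin=N23: ✗
bin=N55: ✗
bin=N47: ✗
bin=N73: ✗
bin=N82: ✗
bin=N74: ✓ → 27
bin=N34: ✓ → 59
d1_sum = 134 + 128 + 67 + 27 + 59 = 415
—
[weight_sum: weight < 40 AND aisle IN ('B1', 'C1')]
bin=N85: ✗
bin=N72: ✗
bin=N26: ✗
bin=N58: ✗
bin=N23: ✗
bin=N55: ✓ → 127
bin=N47: ✓ → 163
bin=N73: ✗
bin=N82: ✗
bin=N74: ✗
bin=N34: ✓ → 59
weight_sum = 127 + 163 + 59 = 349

weight_min=59, d1_sum=415, weight_sum=349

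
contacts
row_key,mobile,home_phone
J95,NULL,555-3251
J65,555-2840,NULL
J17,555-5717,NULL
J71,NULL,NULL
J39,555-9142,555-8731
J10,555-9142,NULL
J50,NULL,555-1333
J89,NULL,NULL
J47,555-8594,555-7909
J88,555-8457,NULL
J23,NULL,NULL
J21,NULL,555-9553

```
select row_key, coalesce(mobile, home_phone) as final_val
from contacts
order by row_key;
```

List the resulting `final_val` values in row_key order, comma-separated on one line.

row_key=J10: mobile=555-9142 → 555-9142
row_key=J17: mobile=555-5717 → 555-5717
row_key=J21: mobile=NULL, home_phone=555-9553 → 555-9553
row_key=J23: mobile=NULL, home_phone=NULL (all NULL) → NULL
row_key=J39: mobile=555-9142 → 555-9142
row_key=J47: mobile=555-8594 → 555-8594
row_key=J50: mobile=NULL, home_phone=555-1333 → 555-1333
row_key=J65: mobile=555-2840 → 555-2840
row_key=J71: mobile=NULL, home_phone=NULL (all NULL) → NULL
row_key=J88: mobile=555-8457 → 555-8457
row_key=J89: mobile=NULL, home_phone=NULL (all NULL) → NULL
row_key=J95: mobile=NULL, home_phone=555-3251 → 555-3251

555-9142, 555-5717, 555-9553, NULL, 555-9142, 555-8594, 555-1333, 555-2840, NULL, 555-8457, NULL, 555-3251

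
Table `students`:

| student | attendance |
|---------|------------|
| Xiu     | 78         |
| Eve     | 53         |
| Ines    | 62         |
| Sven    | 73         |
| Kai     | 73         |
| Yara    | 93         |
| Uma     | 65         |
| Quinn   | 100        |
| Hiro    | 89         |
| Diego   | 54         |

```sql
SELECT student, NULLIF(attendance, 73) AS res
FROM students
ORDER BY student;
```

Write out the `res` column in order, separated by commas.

54, 53, 89, 62, NULL, 100, NULL, 65, 78, 93

student=Diego: attendance=54 vs 73: differ → 54
student=Eve: attendance=53 vs 73: differ → 53
student=Hiro: attendance=89 vs 73: differ → 89
student=Ines: attendance=62 vs 73: differ → 62
student=Kai: attendance=73 vs 73: equal → NULL
student=Quinn: attendance=100 vs 73: differ → 100
student=Sven: attendance=73 vs 73: equal → NULL
student=Uma: attendance=65 vs 73: differ → 65
student=Xiu: attendance=78 vs 73: differ → 78
student=Yara: attendance=93 vs 73: differ → 93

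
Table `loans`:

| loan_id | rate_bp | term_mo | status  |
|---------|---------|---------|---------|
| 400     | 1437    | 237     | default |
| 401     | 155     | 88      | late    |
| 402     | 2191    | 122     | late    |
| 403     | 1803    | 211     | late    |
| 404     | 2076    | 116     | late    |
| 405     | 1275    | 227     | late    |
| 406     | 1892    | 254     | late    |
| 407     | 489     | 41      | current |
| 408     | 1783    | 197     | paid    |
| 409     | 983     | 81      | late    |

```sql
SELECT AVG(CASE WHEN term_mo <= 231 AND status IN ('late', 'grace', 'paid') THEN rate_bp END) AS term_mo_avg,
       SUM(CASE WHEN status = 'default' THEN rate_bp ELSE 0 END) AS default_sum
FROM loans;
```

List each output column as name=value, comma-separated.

term_mo_avg=1466.5714285714, default_sum=1437

[term_mo_avg: term_mo <= 231 AND status IN ('late', 'grace', 'paid')]
loan_id=400: ✗
loan_id=401: ✓ → 155
loan_id=402: ✓ → 2191
loan_id=403: ✓ → 1803
loan_id=404: ✓ → 2076
loan_id=405: ✓ → 1275
loan_id=406: ✗
loan_id=407: ✗
loan_id=408: ✓ → 1783
loan_id=409: ✓ → 983
term_mo_avg = (155 + 2191 + 1803 + 2076 + 1275 + 1783 + 983) / 7 = 1466.5714285714
—
[default_sum: status = 'default']
loan_id=400: ✓ → 1437
loan_id=401: ✗
loan_id=402: ✗
loan_id=403: ✗
loan_id=404: ✗
loan_id=405: ✗
loan_id=406: ✗
loan_id=407: ✗
loan_id=408: ✗
loan_id=409: ✗
default_sum = 1437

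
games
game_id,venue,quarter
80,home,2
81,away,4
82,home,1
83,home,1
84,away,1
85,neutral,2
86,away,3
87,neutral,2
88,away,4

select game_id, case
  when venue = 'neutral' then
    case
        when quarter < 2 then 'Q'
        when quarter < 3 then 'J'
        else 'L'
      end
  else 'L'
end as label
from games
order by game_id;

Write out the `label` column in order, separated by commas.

game_id=80: venue='home' → outer ELSE → L
game_id=81: venue='away' → outer ELSE → L
game_id=82: venue='home' → outer ELSE → L
game_id=83: venue='home' → outer ELSE → L
game_id=84: venue='away' → outer ELSE → L
game_id=85: venue='neutral' → inner[quarter < 3] → J
game_id=86: venue='away' → outer ELSE → L
game_id=87: venue='neutral' → inner[quarter < 3] → J
game_id=88: venue='away' → outer ELSE → L

L, L, L, L, L, J, L, J, L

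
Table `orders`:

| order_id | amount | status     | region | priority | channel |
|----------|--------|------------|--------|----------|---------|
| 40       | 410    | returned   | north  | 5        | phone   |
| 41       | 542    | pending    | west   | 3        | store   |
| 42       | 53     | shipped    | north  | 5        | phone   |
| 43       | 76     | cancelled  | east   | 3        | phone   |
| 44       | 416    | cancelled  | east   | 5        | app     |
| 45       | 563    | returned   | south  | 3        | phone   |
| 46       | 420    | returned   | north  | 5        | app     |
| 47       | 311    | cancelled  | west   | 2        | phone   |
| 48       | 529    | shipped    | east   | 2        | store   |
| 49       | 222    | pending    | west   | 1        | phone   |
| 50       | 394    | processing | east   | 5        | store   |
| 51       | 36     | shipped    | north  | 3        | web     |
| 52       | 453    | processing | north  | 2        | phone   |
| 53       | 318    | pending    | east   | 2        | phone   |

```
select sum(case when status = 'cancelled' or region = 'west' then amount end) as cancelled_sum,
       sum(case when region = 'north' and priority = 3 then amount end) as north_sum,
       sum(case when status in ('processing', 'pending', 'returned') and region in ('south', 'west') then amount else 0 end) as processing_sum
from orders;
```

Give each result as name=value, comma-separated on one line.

[cancelled_sum: status = 'cancelled' or region = 'west']
order_id=40: ✗
order_id=41: ✓ → 542
order_id=42: ✗
order_id=43: ✓ → 76
order_id=44: ✓ → 416
order_id=45: ✗
order_id=46: ✗
order_id=47: ✓ → 311
order_id=48: ✗
order_id=49: ✓ → 222
order_id=50: ✗
order_id=51: ✗
order_id=52: ✗
order_id=53: ✗
cancelled_sum = 542 + 76 + 416 + 311 + 222 = 1567
—
[north_sum: region = 'north' and priority = 3]
order_id=40: ✗
order_id=41: ✗
order_id=42: ✗
order_id=43: ✗
order_id=44: ✗
order_id=45: ✗
order_id=46: ✗
order_id=47: ✗
order_id=48: ✗
order_id=49: ✗
order_id=50: ✗
order_id=51: ✓ → 36
order_id=52: ✗
order_id=53: ✗
north_sum = 36
—
[processing_sum: status in ('processing', 'pending', 'returned') and region in ('south', 'west')]
order_id=40: ✗
order_id=41: ✓ → 542
order_id=42: ✗
order_id=43: ✗
order_id=44: ✗
order_id=45: ✓ → 563
order_id=46: ✗
order_id=47: ✗
order_id=48: ✗
order_id=49: ✓ → 222
order_id=50: ✗
order_id=51: ✗
order_id=52: ✗
order_id=53: ✗
processing_sum = 542 + 563 + 222 = 1327

cancelled_sum=1567, north_sum=36, processing_sum=1327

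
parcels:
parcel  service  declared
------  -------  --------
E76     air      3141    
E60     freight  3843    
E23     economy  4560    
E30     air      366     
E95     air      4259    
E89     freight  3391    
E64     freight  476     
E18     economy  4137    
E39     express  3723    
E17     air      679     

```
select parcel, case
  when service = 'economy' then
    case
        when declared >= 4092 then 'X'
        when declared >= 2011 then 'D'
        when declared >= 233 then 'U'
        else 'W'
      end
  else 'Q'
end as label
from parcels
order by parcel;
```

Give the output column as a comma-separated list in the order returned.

Q, X, X, Q, Q, Q, Q, Q, Q, Q

parcel=E17: service='air' → outer ELSE → Q
parcel=E18: service='economy' → inner[declared >= 4092] → X
parcel=E23: service='economy' → inner[declared >= 4092] → X
parcel=E30: service='air' → outer ELSE → Q
parcel=E39: service='express' → outer ELSE → Q
parcel=E60: service='freight' → outer ELSE → Q
parcel=E64: service='freight' → outer ELSE → Q
parcel=E76: service='air' → outer ELSE → Q
parcel=E89: service='freight' → outer ELSE → Q
parcel=E95: service='air' → outer ELSE → Q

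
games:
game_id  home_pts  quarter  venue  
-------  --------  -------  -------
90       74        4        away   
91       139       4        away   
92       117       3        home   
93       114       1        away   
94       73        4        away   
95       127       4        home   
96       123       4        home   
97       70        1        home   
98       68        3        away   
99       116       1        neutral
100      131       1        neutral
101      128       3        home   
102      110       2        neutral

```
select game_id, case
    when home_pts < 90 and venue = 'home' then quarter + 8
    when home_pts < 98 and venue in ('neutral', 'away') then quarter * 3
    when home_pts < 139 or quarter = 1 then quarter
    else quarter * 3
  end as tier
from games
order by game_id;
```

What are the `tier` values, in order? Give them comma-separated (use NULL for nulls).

game_id=90: home_pts < 98 and venue in ('neutral', 'away') → 12
game_id=91: ELSE → 12
game_id=92: home_pts < 139 or quarter = 1 → 3
game_id=93: home_pts < 139 or quarter = 1 → 1
game_id=94: home_pts < 98 and venue in ('neutral', 'away') → 12
game_id=95: home_pts < 139 or quarter = 1 → 4
game_id=96: home_pts < 139 or quarter = 1 → 4
game_id=97: home_pts < 90 and venue = 'home' → 9
game_id=98: home_pts < 98 and venue in ('neutral', 'away') → 9
game_id=99: home_pts < 139 or quarter = 1 → 1
game_id=100: home_pts < 139 or quarter = 1 → 1
game_id=101: home_pts < 139 or quarter = 1 → 3
game_id=102: home_pts < 139 or quarter = 1 → 2

12, 12, 3, 1, 12, 4, 4, 9, 9, 1, 1, 3, 2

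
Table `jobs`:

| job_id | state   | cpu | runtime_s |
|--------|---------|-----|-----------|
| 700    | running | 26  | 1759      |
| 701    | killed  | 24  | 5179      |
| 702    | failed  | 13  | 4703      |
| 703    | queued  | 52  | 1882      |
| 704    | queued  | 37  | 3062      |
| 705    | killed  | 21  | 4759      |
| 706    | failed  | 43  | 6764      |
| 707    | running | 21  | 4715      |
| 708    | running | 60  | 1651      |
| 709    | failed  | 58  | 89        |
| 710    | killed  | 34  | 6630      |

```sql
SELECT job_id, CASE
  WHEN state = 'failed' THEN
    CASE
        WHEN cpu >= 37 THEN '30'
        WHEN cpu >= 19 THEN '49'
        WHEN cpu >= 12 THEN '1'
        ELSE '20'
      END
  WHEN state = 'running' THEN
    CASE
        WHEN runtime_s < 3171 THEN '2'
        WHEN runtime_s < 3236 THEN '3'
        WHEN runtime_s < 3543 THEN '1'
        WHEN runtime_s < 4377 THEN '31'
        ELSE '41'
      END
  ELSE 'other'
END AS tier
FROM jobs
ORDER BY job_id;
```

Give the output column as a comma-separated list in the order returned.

2, other, 1, other, other, other, 30, 41, 2, 30, other

job_id=700: state='running' → inner[runtime_s < 3171] → 2
job_id=701: state='killed' → outer ELSE → other
job_id=702: state='failed' → inner[cpu >= 12] → 1
job_id=703: state='queued' → outer ELSE → other
job_id=704: state='queued' → outer ELSE → other
job_id=705: state='killed' → outer ELSE → other
job_id=706: state='failed' → inner[cpu >= 37] → 30
job_id=707: state='running' → inner[ELSE] → 41
job_id=708: state='running' → inner[runtime_s < 3171] → 2
job_id=709: state='failed' → inner[cpu >= 37] → 30
job_id=710: state='killed' → outer ELSE → other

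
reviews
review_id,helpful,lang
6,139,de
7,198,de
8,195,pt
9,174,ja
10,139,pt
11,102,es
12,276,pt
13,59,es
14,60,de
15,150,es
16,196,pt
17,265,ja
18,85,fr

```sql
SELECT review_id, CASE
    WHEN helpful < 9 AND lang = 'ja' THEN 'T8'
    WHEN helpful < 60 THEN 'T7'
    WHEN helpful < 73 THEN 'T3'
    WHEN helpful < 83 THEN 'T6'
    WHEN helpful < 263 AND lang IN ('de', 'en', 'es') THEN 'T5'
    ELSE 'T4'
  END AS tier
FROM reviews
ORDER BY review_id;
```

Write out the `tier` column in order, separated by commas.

review_id=6: helpful < 263 AND lang IN ('de', 'en', 'es') → T5
review_id=7: helpful < 263 AND lang IN ('de', 'en', 'es') → T5
review_id=8: ELSE → T4
review_id=9: ELSE → T4
review_id=10: ELSE → T4
review_id=11: helpful < 263 AND lang IN ('de', 'en', 'es') → T5
review_id=12: ELSE → T4
review_id=13: helpful < 60 → T7
review_id=14: helpful < 73 → T3
review_id=15: helpful < 263 AND lang IN ('de', 'en', 'es') → T5
review_id=16: ELSE → T4
review_id=17: ELSE → T4
review_id=18: ELSE → T4

T5, T5, T4, T4, T4, T5, T4, T7, T3, T5, T4, T4, T4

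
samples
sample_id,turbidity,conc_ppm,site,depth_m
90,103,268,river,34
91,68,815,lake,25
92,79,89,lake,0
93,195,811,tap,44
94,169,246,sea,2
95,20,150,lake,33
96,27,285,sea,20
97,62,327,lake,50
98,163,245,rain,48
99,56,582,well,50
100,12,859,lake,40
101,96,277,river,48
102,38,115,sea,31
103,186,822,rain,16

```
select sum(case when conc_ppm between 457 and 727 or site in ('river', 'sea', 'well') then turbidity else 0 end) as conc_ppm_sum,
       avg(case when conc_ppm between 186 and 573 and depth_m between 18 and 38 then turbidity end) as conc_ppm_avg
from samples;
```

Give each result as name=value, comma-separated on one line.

conc_ppm_sum=489, conc_ppm_avg=65

[conc_ppm_sum: conc_ppm between 457 and 727 or site in ('river', 'sea', 'well')]
sample_id=90: ✓ → 103
sample_id=91: ✗
sample_id=92: ✗
sample_id=93: ✗
sample_id=94: ✓ → 169
sample_id=95: ✗
sample_id=96: ✓ → 27
sample_id=97: ✗
sample_id=98: ✗
sample_id=99: ✓ → 56
sample_id=100: ✗
sample_id=101: ✓ → 96
sample_id=102: ✓ → 38
sample_id=103: ✗
conc_ppm_sum = 103 + 169 + 27 + 56 + 96 + 38 = 489
—
[conc_ppm_avg: conc_ppm between 186 and 573 and depth_m between 18 and 38]
sample_id=90: ✓ → 103
sample_id=91: ✗
sample_id=92: ✗
sample_id=93: ✗
sample_id=94: ✗
sample_id=95: ✗
sample_id=96: ✓ → 27
sample_id=97: ✗
sample_id=98: ✗
sample_id=99: ✗
sample_id=100: ✗
sample_id=101: ✗
sample_id=102: ✗
sample_id=103: ✗
conc_ppm_avg = (103 + 27) / 2 = 65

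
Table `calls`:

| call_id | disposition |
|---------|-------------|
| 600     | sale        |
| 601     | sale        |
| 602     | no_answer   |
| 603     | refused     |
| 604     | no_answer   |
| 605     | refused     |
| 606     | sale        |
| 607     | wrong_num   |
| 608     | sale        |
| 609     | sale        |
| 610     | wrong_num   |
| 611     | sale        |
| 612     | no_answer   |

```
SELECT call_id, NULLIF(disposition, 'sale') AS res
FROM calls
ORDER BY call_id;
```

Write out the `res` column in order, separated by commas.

call_id=600: disposition=sale vs sale: equal → NULL
call_id=601: disposition=sale vs sale: equal → NULL
call_id=602: disposition=no_answer vs sale: differ → no_answer
call_id=603: disposition=refused vs sale: differ → refused
call_id=604: disposition=no_answer vs sale: differ → no_answer
call_id=605: disposition=refused vs sale: differ → refused
call_id=606: disposition=sale vs sale: equal → NULL
call_id=607: disposition=wrong_num vs sale: differ → wrong_num
call_id=608: disposition=sale vs sale: equal → NULL
call_id=609: disposition=sale vs sale: equal → NULL
call_id=610: disposition=wrong_num vs sale: differ → wrong_num
call_id=611: disposition=sale vs sale: equal → NULL
call_id=612: disposition=no_answer vs sale: differ → no_answer

NULL, NULL, no_answer, refused, no_answer, refused, NULL, wrong_num, NULL, NULL, wrong_num, NULL, no_answer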